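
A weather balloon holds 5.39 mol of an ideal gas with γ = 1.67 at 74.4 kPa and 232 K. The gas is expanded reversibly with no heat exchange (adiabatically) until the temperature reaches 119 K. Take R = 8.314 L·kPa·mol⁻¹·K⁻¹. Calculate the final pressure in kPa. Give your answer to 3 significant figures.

From PV = nRT: V₁ = nRT₁/P₁ = 139.7 L.
Reversible adiabatic, γ = 1.67: P₂ = P₁·(T₂/T₁)^(γ/(γ−1)) = 14.09 kPa; V₂ = V₁·(T₁/T₂)^(1/(γ−1)) = 378.5 L.

P₂ ≈ 14.1 kPa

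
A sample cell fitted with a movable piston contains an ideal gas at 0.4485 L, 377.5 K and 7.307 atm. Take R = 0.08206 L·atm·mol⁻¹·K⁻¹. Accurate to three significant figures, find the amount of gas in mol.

PV = nRT ⇒ n = PV/(RT) = (7.307 × 0.4485) / (0.08206 × 377.5)

n ≈ 0.106 mol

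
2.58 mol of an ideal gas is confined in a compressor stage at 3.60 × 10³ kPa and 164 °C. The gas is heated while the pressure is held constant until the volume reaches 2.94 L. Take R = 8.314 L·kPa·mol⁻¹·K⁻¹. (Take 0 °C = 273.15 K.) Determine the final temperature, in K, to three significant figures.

T₂ ≈ 493 K

Convert: T₁ = 437.1 K.
From PV = nRT: V₁ = nRT₁/P₁ = 2.605 L.
Isobaric, so V/T is constant: P₂ = P₁; T₂ = T₁·(V₂/V₁) = 493.4 K.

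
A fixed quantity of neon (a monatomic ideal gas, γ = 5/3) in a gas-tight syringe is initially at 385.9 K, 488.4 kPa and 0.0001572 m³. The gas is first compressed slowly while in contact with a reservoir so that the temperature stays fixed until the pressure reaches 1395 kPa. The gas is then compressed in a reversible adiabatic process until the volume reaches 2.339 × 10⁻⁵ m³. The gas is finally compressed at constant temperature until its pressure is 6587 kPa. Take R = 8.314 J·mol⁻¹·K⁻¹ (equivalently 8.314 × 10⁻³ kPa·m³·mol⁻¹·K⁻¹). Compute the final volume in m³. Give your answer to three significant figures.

Isothermal, so P V is constant: T₂ = T₁; V₂ = V₁·(P₁/P₂) = 5.504e-05 m³.
Reversible adiabatic, γ = 5/3: T₃ = T₂·(V₂/V₃)^(γ−1) = 682.7 K; P₃ = P₂·(V₂/V₃)^γ = 5807 kPa.
T constant ⇒ Boyle's law P V = const: T₄ = T₃; V₄ = V₃·(P₃/P₄) = 2.062e-05 m³.

V₄ ≈ 2.06e-05 m³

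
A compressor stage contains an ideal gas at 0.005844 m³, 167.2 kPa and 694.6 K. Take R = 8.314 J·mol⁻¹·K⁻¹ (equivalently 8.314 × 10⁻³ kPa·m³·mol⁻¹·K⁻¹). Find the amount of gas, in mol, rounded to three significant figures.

PV = nRT ⇒ n = PV/(RT) = (167.2 × 0.005844) / (8.314 × 10⁻³ × 694.6)

n ≈ 0.169 mol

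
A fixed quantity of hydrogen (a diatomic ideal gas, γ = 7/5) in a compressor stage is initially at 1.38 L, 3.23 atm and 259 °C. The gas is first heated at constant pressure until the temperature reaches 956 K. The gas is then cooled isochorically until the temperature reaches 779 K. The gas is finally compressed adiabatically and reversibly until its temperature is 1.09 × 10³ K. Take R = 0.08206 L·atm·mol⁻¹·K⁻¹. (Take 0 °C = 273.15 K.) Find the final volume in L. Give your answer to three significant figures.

Convert: T₁ = 532.1 K.
P constant ⇒ V ∝ T: P₂ = P₁; V₂ = V₁·(T₂/T₁) = 2.479 L.
Isochoric, so P/T is constant: V₃ = V₂; P₃ = P₂·(T₃/T₂) = 2.632 atm.
Adiabatic (γ = 7/5), T V^(γ−1) and P V^γ constant: P₄ = P₃·(T₄/T₃)^(γ/(γ−1)) = 8.529 atm; V₄ = V₃·(T₃/T₄)^(1/(γ−1)) = 1.070 L.

V₄ ≈ 1.07 L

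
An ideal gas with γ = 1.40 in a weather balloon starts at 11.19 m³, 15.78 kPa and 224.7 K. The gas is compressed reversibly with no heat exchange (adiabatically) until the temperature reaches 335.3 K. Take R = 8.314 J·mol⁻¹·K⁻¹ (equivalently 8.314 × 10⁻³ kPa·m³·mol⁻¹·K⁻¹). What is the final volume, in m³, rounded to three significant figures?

V₂ ≈ 4.11 m³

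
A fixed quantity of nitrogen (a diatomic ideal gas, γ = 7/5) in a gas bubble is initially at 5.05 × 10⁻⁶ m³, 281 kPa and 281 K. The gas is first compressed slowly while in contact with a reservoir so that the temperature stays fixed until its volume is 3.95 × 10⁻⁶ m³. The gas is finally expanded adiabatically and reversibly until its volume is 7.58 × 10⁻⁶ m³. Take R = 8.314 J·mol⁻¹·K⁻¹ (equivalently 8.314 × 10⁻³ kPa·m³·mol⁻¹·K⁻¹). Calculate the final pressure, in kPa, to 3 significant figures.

Isothermal, so P V is constant: T₂ = T₁; P₂ = P₁·(V₁/V₂) = 359.3 kPa.
Adiabatic (γ = 7/5), T V^(γ−1) and P V^γ constant: T₃ = T₂·(V₂/V₃)^(γ−1) = 216.5 K; P₃ = P₂·(V₂/V₃)^γ = 144.2 kPa.

P₃ ≈ 144 kPa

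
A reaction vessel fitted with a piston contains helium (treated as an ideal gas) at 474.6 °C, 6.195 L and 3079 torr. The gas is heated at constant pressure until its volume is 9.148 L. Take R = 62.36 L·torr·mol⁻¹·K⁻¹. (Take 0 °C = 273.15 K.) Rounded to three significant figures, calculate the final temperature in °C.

T₂ ≈ 831 °C

Convert: T₁ = 747.8 K.
P constant ⇒ V ∝ T: P₂ = P₁; T₂ = T₁·(V₂/V₁) = 1104 K.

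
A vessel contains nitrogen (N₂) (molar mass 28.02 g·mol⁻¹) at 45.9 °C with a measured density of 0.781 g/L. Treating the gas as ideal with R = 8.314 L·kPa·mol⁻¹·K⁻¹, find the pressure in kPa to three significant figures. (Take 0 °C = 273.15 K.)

P ≈ 73.9 kPa

ρ = PM/(RT) ⇒ P = ρRT/M = (0.781 × 8.314 × 319.0) / 28.02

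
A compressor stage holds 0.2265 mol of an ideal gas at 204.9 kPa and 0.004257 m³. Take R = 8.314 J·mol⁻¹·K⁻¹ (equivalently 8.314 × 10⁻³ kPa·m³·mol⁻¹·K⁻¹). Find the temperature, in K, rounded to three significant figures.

T ≈ 463 K

PV = nRT ⇒ T = PV/(nR) = (204.9 × 0.004257) / (0.2265 × 8.314 × 10⁻³)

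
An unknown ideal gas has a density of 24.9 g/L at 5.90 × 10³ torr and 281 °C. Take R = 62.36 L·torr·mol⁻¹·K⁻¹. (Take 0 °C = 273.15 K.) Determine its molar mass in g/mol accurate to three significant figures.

M ≈ 146 g/mol

ρ = PM/(RT) ⇒ M = ρRT/P = (24.9 × 62.36 × 554.1) / 5.90e+03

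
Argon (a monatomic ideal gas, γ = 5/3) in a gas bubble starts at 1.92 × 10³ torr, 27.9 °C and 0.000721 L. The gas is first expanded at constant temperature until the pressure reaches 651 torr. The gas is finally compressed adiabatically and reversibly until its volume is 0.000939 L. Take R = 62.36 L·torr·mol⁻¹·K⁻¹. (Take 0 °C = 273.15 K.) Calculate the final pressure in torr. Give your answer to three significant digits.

Convert: T₁ = 301.0 K.
Isothermal, so P V is constant: T₂ = T₁; V₂ = V₁·(P₁/P₂) = 0.002126 L.
Adiabatic (γ = 5/3), T V^(γ−1) and P V^γ constant: T₃ = T₂·(V₂/V₃)^(γ−1) = 519.2 K; P₃ = P₂·(V₂/V₃)^γ = 2542 torr.

P₃ ≈ 2.54e+03 torr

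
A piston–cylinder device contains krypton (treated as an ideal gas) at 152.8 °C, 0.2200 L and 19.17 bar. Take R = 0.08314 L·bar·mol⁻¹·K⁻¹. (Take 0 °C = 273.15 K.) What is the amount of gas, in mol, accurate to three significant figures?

Convert: T = 425.95 K.
PV = nRT ⇒ n = PV/(RT) = (19.17 × 0.2200) / (0.08314 × 425.95)

n ≈ 0.119 mol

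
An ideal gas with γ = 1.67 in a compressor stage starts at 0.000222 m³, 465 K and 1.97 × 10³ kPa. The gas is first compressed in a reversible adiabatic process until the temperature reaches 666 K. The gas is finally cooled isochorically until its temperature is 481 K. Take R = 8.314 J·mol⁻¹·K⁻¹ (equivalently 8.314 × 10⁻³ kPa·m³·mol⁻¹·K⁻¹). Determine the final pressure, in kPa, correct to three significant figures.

Adiabatic (γ = 1.67), T V^(γ−1) and P V^γ constant: P₂ = P₁·(T₂/T₁)^(γ/(γ−1)) = 4823 kPa; V₂ = V₁·(T₁/T₂)^(1/(γ−1)) = 0.0001299 m³.
V constant ⇒ P ∝ T: V₃ = V₂; P₃ = P₂·(T₃/T₂) = 3484 kPa.

P₃ ≈ 3.48e+03 kPa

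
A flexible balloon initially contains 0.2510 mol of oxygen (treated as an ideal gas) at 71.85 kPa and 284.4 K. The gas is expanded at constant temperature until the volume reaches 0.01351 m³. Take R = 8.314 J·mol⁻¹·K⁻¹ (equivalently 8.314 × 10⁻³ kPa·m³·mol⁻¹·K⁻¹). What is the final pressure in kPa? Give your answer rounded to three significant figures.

P₂ ≈ 43.9 kPa

From PV = nRT: V₁ = nRT₁/P₁ = 0.008260 m³.
Isothermal, so P V is constant: T₂ = T₁; P₂ = P₁·(V₁/V₂) = 43.93 kPa.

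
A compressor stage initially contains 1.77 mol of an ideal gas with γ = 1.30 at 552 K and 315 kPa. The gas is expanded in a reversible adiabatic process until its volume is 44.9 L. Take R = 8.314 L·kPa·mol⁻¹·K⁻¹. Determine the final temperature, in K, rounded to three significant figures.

T₂ ≈ 467 K

From PV = nRT: V₁ = nRT₁/P₁ = 25.79 L.
Adiabatic (γ = 1.30), T V^(γ−1) and P V^γ constant: T₂ = T₁·(V₁/V₂)^(γ−1) = 467.4 K; P₂ = P₁·(V₁/V₂)^γ = 153.2 kPa.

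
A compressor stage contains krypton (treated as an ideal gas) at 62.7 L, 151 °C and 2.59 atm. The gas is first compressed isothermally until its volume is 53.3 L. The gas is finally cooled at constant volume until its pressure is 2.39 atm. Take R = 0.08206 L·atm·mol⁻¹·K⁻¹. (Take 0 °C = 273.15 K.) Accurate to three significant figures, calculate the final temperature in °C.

T₃ ≈ 59.6 °C

Convert: T₁ = 424.1 K.
Isothermal, so P V is constant: T₂ = T₁; P₂ = P₁·(V₁/V₂) = 3.047 atm.
V constant ⇒ P ∝ T: V₃ = V₂; T₃ = T₂·(P₃/P₂) = 332.7 K.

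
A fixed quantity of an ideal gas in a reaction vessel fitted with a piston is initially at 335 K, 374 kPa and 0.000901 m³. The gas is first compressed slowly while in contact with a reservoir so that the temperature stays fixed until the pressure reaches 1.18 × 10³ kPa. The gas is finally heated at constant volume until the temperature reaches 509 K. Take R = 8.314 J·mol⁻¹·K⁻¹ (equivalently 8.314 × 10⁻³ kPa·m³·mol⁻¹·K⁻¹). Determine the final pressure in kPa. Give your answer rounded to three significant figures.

P₃ ≈ 1.79e+03 kPa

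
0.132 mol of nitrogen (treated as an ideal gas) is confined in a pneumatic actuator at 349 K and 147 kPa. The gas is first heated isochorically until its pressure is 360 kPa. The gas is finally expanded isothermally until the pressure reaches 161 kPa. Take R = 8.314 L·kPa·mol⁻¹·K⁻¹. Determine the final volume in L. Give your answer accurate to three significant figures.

V₃ ≈ 5.83 L

From PV = nRT: V₁ = nRT₁/P₁ = 2.606 L.
V constant ⇒ P ∝ T: V₂ = V₁; T₂ = T₁·(P₂/P₁) = 854.7 K.
T constant ⇒ Boyle's law P V = const: T₃ = T₂; V₃ = V₂·(P₂/P₃) = 5.826 L.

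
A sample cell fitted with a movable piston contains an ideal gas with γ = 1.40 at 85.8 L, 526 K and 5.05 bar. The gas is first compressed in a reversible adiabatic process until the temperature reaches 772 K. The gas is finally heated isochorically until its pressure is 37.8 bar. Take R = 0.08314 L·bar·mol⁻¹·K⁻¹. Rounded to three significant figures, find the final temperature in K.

T₃ ≈ 1.51e+03 K

Adiabatic (γ = 1.40), T V^(γ−1) and P V^γ constant: P₂ = P₁·(T₂/T₁)^(γ/(γ−1)) = 19.34 bar; V₂ = V₁·(T₁/T₂)^(1/(γ−1)) = 32.88 L.
V constant ⇒ P ∝ T: V₃ = V₂; T₃ = T₂·(P₃/P₂) = 1509 K.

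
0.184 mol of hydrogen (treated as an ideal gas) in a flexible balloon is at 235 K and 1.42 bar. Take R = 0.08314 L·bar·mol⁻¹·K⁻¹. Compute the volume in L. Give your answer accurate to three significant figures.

PV = nRT ⇒ V = nRT/P = (0.184 × 0.08314 × 235) / 1.42

V ≈ 2.53 L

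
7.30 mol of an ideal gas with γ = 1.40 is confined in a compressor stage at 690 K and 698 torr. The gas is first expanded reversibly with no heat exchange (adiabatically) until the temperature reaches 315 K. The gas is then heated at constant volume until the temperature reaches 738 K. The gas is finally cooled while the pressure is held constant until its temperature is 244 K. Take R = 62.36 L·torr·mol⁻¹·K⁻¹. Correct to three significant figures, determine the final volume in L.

V₄ ≈ 1.06e+03 L

From PV = nRT: V₁ = nRT₁/P₁ = 450.0 L.
Adiabatic (γ = 1.40), T V^(γ−1) and P V^γ constant: P₂ = P₁·(T₂/T₁)^(γ/(γ−1)) = 44.87 torr; V₂ = V₁·(T₁/T₂)^(1/(γ−1)) = 3196 L.
Isochoric, so P/T is constant: V₃ = V₂; P₃ = P₂·(T₃/T₂) = 105.1 torr.
Isobaric, so V/T is constant: P₄ = P₃; V₄ = V₃·(T₄/T₃) = 1057 L.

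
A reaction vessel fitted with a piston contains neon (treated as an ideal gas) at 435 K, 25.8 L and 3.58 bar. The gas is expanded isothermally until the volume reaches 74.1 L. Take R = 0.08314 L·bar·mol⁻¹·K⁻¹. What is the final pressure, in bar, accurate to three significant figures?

Isothermal, so P V is constant: T₂ = T₁; P₂ = P₁·(V₁/V₂) = 1.246 bar.

P₂ ≈ 1.25 bar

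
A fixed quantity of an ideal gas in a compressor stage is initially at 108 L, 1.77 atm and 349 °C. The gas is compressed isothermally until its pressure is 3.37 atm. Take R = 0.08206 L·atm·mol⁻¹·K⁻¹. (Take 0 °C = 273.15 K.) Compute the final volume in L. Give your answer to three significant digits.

Convert: T₁ = 622.1 K.
T constant ⇒ Boyle's law P V = const: T₂ = T₁; V₂ = V₁·(P₁/P₂) = 56.72 L.

V₂ ≈ 56.7 L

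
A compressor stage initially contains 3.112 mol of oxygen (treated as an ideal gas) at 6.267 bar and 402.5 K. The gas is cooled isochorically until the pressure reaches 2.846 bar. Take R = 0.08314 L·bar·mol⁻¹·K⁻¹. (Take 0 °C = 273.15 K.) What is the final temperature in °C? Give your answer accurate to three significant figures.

T₂ ≈ -90.4 °C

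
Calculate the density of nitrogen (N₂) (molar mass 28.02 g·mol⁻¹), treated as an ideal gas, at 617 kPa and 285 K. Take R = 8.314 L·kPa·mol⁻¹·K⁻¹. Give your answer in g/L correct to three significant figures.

ρ ≈ 7.30 g/L

ρ = PM/(RT) = (617 × 28.02) / (8.314 × 285.0)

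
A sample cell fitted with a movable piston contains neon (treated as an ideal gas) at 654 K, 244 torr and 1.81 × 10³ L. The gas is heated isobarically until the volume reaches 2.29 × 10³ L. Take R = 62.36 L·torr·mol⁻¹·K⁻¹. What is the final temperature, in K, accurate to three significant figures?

T₂ ≈ 827 K

P constant ⇒ V ∝ T: P₂ = P₁; T₂ = T₁·(V₂/V₁) = 827.4 K.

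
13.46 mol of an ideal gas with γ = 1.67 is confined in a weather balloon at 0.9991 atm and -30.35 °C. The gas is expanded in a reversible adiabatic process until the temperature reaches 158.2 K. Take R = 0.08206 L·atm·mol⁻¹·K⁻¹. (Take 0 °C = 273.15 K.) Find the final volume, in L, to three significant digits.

Convert: T₁ = 242.8 K.
From PV = nRT: V₁ = nRT₁/P₁ = 268.4 L.
Adiabatic (γ = 1.67), T V^(γ−1) and P V^γ constant: P₂ = P₁·(T₂/T₁)^(γ/(γ−1)) = 0.3435 atm; V₂ = V₁·(T₁/T₂)^(1/(γ−1)) = 508.7 L.

V₂ ≈ 509 L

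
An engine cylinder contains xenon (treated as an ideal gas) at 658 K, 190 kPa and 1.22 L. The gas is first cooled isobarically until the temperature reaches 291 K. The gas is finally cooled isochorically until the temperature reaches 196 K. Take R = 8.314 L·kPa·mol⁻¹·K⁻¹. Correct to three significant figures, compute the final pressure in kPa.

P constant ⇒ V ∝ T: P₂ = P₁; V₂ = V₁·(T₂/T₁) = 0.5395 L.
V constant ⇒ P ∝ T: V₃ = V₂; P₃ = P₂·(T₃/T₂) = 128.0 kPa.

P₃ ≈ 128 kPa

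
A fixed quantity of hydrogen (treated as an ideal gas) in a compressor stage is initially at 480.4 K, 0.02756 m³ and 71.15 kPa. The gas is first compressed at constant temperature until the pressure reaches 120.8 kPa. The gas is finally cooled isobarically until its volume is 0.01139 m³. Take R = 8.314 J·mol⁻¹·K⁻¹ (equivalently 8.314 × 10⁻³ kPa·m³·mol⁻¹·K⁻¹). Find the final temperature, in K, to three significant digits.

T constant ⇒ Boyle's law P V = const: T₂ = T₁; V₂ = V₁·(P₁/P₂) = 0.01623 m³.
Isobaric, so V/T is constant: P₃ = P₂; T₃ = T₂·(V₃/V₂) = 337.1 K.

T₃ ≈ 337 K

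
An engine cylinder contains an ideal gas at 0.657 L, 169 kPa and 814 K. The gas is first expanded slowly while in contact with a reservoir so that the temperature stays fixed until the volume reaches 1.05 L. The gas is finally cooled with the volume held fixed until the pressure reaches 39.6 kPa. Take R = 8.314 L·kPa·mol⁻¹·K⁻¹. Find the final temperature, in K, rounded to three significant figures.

T constant ⇒ Boyle's law P V = const: T₂ = T₁; P₂ = P₁·(V₁/V₂) = 105.7 kPa.
Isochoric, so P/T is constant: V₃ = V₂; T₃ = T₂·(P₃/P₂) = 304.8 K.

T₃ ≈ 305 K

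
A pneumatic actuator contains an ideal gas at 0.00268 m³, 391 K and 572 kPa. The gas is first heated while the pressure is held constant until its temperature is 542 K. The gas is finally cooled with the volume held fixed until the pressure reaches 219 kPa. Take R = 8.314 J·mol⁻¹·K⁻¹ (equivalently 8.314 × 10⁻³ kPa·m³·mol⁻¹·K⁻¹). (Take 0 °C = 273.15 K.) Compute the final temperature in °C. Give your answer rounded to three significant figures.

Isobaric, so V/T is constant: P₂ = P₁; V₂ = V₁·(T₂/T₁) = 0.003715 m³.
Isochoric, so P/T is constant: V₃ = V₂; T₃ = T₂·(P₃/P₂) = 207.5 K.

T₃ ≈ -65.6 °C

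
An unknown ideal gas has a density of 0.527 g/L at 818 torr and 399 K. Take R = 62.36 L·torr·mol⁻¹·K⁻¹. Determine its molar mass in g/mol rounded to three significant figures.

ρ = PM/(RT) ⇒ M = ρRT/P = (0.527 × 62.36 × 399.0) / 818

M ≈ 16.0 g/mol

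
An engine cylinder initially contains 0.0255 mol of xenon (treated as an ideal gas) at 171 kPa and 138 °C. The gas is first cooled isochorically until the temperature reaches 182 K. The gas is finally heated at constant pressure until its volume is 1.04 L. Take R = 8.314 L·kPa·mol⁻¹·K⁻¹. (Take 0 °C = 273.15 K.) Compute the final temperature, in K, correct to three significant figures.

Convert: T₁ = 411.1 K.
From PV = nRT: V₁ = nRT₁/P₁ = 0.5097 L.
V constant ⇒ P ∝ T: V₂ = V₁; P₂ = P₁·(T₂/T₁) = 75.70 kPa.
Isobaric, so V/T is constant: P₃ = P₂; T₃ = T₂·(V₃/V₂) = 371.3 K.

T₃ ≈ 371 K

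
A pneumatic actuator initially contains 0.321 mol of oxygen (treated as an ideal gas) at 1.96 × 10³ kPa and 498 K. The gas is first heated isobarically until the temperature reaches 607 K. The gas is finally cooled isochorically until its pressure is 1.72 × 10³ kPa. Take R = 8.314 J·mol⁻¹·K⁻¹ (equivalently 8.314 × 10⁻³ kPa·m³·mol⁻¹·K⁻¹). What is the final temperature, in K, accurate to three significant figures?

T₃ ≈ 533 K

From PV = nRT: V₁ = nRT₁/P₁ = 0.0006781 m³.
Isobaric, so V/T is constant: P₂ = P₁; V₂ = V₁·(T₂/T₁) = 0.0008265 m³.
Isochoric, so P/T is constant: V₃ = V₂; T₃ = T₂·(P₃/P₂) = 532.7 K.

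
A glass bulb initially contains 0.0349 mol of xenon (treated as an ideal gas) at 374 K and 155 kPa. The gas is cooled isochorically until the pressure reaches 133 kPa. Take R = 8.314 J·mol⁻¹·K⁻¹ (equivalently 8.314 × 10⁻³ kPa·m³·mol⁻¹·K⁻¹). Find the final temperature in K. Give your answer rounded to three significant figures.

T₂ ≈ 321 K

From PV = nRT: V₁ = nRT₁/P₁ = 0.0007001 m³.
V constant ⇒ P ∝ T: V₂ = V₁; T₂ = T₁·(P₂/P₁) = 320.9 K.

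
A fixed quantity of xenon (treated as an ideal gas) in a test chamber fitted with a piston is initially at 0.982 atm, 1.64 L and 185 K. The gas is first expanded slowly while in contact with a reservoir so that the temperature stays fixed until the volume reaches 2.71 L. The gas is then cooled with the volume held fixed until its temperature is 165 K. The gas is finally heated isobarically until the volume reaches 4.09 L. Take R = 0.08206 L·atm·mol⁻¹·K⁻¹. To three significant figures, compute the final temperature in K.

T₄ ≈ 249 K

Isothermal, so P V is constant: T₂ = T₁; P₂ = P₁·(V₁/V₂) = 0.5943 atm.
V constant ⇒ P ∝ T: V₃ = V₂; P₃ = P₂·(T₃/T₂) = 0.5300 atm.
Isobaric, so V/T is constant: P₄ = P₃; T₄ = T₃·(V₄/V₃) = 249.0 K.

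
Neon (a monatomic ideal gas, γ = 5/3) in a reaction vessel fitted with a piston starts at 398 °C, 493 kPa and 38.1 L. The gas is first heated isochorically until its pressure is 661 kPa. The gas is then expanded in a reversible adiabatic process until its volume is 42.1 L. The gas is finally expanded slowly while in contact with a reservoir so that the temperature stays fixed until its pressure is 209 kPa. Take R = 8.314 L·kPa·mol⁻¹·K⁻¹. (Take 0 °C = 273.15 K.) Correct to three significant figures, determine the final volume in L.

V₄ ≈ 113 L

Convert: T₁ = 671.1 K.
Isochoric, so P/T is constant: V₂ = V₁; T₂ = T₁·(P₂/P₁) = 899.9 K.
Reversible adiabatic, γ = 5/3: T₃ = T₂·(V₂/V₃)^(γ−1) = 841.9 K; P₃ = P₂·(V₂/V₃)^γ = 559.7 kPa.
T constant ⇒ Boyle's law P V = const: T₄ = T₃; V₄ = V₃·(P₃/P₄) = 112.7 L.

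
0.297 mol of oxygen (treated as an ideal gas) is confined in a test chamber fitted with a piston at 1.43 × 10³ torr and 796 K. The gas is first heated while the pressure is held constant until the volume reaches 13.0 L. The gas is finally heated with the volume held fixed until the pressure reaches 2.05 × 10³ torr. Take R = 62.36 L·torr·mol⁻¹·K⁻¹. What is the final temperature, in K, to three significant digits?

From PV = nRT: V₁ = nRT₁/P₁ = 10.31 L.
P constant ⇒ V ∝ T: P₂ = P₁; T₂ = T₁·(V₂/V₁) = 1004 K.
V constant ⇒ P ∝ T: V₃ = V₂; T₃ = T₂·(P₃/P₂) = 1439 K.

T₃ ≈ 1.44e+03 K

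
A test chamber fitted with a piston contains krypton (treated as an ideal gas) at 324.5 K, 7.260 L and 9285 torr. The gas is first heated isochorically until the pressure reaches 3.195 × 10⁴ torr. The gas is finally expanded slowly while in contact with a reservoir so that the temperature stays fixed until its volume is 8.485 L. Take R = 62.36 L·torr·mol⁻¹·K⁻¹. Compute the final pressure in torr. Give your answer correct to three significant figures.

P₃ ≈ 2.73e+04 torr

Isochoric, so P/T is constant: V₂ = V₁; T₂ = T₁·(P₂/P₁) = 1117 K.
Isothermal, so P V is constant: T₃ = T₂; P₃ = P₂·(V₂/V₃) = 2.734e+04 torr.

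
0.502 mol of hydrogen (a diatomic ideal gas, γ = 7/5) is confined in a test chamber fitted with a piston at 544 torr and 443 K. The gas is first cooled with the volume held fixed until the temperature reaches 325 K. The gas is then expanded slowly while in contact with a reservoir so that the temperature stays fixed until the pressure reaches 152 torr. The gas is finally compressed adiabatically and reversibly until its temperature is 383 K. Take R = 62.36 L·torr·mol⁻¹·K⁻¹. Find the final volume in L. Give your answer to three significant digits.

V₄ ≈ 44.4 L

From PV = nRT: V₁ = nRT₁/P₁ = 25.49 L.
V constant ⇒ P ∝ T: V₂ = V₁; P₂ = P₁·(T₂/T₁) = 399.1 torr.
Isothermal, so P V is constant: T₃ = T₂; V₃ = V₂·(P₂/P₃) = 66.93 L.
Adiabatic (γ = 7/5), T V^(γ−1) and P V^γ constant: P₄ = P₃·(T₄/T₃)^(γ/(γ−1)) = 270.1 torr; V₄ = V₃·(T₃/T₄)^(1/(γ−1)) = 44.40 L.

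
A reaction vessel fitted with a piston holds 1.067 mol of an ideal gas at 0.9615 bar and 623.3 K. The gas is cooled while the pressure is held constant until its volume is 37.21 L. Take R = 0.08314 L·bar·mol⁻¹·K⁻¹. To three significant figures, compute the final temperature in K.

From PV = nRT: V₁ = nRT₁/P₁ = 57.51 L.
Isobaric, so V/T is constant: P₂ = P₁; T₂ = T₁·(V₂/V₁) = 403.3 K.

T₂ ≈ 403 K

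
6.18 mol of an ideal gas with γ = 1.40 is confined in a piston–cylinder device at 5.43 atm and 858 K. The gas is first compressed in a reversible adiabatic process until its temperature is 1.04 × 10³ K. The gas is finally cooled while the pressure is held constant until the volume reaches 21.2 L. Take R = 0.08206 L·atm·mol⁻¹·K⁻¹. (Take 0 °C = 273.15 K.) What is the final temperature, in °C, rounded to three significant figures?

From PV = nRT: V₁ = nRT₁/P₁ = 80.13 L.
Adiabatic (γ = 1.40), T V^(γ−1) and P V^γ constant: P₂ = P₁·(T₂/T₁)^(γ/(γ−1)) = 10.65 atm; V₂ = V₁·(T₁/T₂)^(1/(γ−1)) = 49.54 L.
P constant ⇒ V ∝ T: P₃ = P₂; T₃ = T₂·(V₃/V₂) = 445.1 K.

T₃ ≈ 172 °C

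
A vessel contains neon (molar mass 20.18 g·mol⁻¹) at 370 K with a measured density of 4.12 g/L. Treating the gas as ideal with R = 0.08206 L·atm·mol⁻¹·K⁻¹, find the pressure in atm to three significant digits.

P ≈ 6.20 atm

ρ = PM/(RT) ⇒ P = ρRT/M = (4.12 × 0.08206 × 370.0) / 20.18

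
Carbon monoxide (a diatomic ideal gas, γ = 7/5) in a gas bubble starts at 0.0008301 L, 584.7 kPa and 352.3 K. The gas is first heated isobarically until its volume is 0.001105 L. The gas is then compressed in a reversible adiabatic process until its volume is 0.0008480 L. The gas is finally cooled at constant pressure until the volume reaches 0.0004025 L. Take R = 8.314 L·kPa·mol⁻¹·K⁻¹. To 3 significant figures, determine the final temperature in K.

T₄ ≈ 247 K

P constant ⇒ V ∝ T: P₂ = P₁; T₂ = T₁·(V₂/V₁) = 469.0 K.
Adiabatic (γ = 7/5), T V^(γ−1) and P V^γ constant: T₃ = T₂·(V₂/V₃)^(γ−1) = 521.4 K; P₃ = P₂·(V₂/V₃)^γ = 847.0 kPa.
P constant ⇒ V ∝ T: P₄ = P₃; T₄ = T₃·(V₄/V₃) = 247.5 K.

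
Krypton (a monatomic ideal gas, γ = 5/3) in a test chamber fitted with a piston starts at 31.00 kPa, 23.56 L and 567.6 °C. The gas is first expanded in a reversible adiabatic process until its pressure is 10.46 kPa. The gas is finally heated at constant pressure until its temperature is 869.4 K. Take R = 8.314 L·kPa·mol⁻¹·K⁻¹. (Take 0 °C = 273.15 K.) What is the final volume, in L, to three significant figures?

V₃ ≈ 72.2 L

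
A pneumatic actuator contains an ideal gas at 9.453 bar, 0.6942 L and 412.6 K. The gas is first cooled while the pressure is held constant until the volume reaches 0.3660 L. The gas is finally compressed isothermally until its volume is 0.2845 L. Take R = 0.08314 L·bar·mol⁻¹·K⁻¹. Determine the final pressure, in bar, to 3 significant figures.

P₃ ≈ 12.2 bar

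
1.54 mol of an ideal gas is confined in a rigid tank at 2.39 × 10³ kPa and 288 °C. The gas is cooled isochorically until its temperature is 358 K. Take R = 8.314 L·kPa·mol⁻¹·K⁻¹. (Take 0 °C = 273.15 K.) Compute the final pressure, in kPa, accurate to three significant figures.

Convert: T₁ = 561.1 K.
From PV = nRT: V₁ = nRT₁/P₁ = 3.006 L.
V constant ⇒ P ∝ T: V₂ = V₁; P₂ = P₁·(T₂/T₁) = 1525 kPa.

P₂ ≈ 1.52e+03 kPa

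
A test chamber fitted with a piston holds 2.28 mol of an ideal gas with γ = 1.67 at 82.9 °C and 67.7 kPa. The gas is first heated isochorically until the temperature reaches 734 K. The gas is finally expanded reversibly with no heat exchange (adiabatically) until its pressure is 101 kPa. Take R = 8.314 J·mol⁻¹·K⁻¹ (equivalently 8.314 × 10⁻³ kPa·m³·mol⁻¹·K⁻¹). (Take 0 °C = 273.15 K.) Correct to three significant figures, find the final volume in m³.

V₃ ≈ 0.121 m³

Convert: T₁ = 356.0 K.
From PV = nRT: V₁ = nRT₁/P₁ = 0.09969 m³.
V constant ⇒ P ∝ T: V₂ = V₁; P₂ = P₁·(T₂/T₁) = 139.6 kPa.
Adiabatic (γ = 1.67), T V^(γ−1) and P V^γ constant: T₃ = T₂·(P₃/P₂)^((γ−1)/γ) = 644.7 K; V₃ = V₂·(P₂/P₃)^(1/γ) = 0.1210 m³.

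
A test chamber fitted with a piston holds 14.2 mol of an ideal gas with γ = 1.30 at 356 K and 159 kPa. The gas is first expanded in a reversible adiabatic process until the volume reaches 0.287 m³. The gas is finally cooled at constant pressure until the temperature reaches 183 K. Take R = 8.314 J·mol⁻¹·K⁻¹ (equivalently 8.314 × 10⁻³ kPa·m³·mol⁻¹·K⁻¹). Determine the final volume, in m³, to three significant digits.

From PV = nRT: V₁ = nRT₁/P₁ = 0.2643 m³.
Reversible adiabatic, γ = 1.30: T₂ = T₁·(V₁/V₂)^(γ−1) = 347.3 K; P₂ = P₁·(V₁/V₂)^γ = 142.9 kPa.
Isobaric, so V/T is constant: P₃ = P₂; V₃ = V₂·(T₃/T₂) = 0.1512 m³.

V₃ ≈ 0.151 m³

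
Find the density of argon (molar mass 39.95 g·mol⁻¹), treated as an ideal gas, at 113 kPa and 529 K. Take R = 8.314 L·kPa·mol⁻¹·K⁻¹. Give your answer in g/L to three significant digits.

ρ ≈ 1.03 g/L

ρ = PM/(RT) = (113 × 39.95) / (8.314 × 529.0)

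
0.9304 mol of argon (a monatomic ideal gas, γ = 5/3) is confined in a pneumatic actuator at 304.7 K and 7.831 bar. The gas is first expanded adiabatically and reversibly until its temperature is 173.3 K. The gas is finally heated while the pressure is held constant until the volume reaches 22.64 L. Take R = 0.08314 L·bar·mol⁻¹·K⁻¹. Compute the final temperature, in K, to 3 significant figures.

T₃ ≈ 559 K

From PV = nRT: V₁ = nRT₁/P₁ = 3.010 L.
Adiabatic (γ = 5/3), T V^(γ−1) and P V^γ constant: P₂ = P₁·(T₂/T₁)^(γ/(γ−1)) = 1.910 bar; V₂ = V₁·(T₁/T₂)^(1/(γ−1)) = 7.017 L.
P constant ⇒ V ∝ T: P₃ = P₂; T₃ = T₂·(V₃/V₂) = 559.2 K.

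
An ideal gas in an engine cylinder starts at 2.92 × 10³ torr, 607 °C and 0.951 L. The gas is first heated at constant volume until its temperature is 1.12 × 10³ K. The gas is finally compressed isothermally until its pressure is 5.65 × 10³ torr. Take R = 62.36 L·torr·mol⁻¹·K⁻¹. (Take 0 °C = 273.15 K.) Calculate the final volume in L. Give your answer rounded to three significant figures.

V₃ ≈ 0.625 L

Convert: T₁ = 880.1 K.
Isochoric, so P/T is constant: V₂ = V₁; P₂ = P₁·(T₂/T₁) = 3716 torr.
Isothermal, so P V is constant: T₃ = T₂; V₃ = V₂·(P₂/P₃) = 0.6254 L.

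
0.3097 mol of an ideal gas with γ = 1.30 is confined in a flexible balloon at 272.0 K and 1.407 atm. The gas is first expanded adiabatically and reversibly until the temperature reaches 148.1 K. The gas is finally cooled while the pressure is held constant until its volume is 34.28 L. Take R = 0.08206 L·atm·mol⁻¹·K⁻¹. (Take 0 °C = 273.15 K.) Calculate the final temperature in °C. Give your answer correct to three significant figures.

From PV = nRT: V₁ = nRT₁/P₁ = 4.913 L.
Adiabatic (γ = 1.30), T V^(γ−1) and P V^γ constant: P₂ = P₁·(T₂/T₁)^(γ/(γ−1)) = 0.1010 atm; V₂ = V₁·(T₁/T₂)^(1/(γ−1)) = 37.27 L.
P constant ⇒ V ∝ T: P₃ = P₂; T₃ = T₂·(V₃/V₂) = 136.2 K.

T₃ ≈ -137 °C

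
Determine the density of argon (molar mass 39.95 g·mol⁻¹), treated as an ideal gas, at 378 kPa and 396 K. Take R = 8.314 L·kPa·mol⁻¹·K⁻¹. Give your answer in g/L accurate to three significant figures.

ρ = PM/(RT) = (378 × 39.95) / (8.314 × 396.0)

ρ ≈ 4.59 g/L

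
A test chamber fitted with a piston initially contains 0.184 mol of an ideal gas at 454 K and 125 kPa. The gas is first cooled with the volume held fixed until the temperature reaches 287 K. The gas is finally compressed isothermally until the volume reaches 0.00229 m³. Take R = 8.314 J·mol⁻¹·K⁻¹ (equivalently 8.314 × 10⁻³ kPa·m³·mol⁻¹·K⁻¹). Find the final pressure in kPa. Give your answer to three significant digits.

From PV = nRT: V₁ = nRT₁/P₁ = 0.005556 m³.
V constant ⇒ P ∝ T: V₂ = V₁; P₂ = P₁·(T₂/T₁) = 79.02 kPa.
T constant ⇒ Boyle's law P V = const: T₃ = T₂; P₃ = P₂·(V₂/V₃) = 191.7 kPa.

P₃ ≈ 192 kPa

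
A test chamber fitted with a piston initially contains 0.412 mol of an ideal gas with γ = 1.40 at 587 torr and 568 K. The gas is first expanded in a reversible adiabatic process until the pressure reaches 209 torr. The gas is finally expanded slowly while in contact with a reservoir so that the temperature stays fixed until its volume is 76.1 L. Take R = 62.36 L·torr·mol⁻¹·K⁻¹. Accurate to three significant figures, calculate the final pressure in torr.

P₃ ≈ 143 torr

From PV = nRT: V₁ = nRT₁/P₁ = 24.86 L.
Adiabatic (γ = 1.40), T V^(γ−1) and P V^γ constant: T₂ = T₁·(P₂/P₁)^((γ−1)/γ) = 422.9 K; V₂ = V₁·(P₁/P₂)^(1/γ) = 51.98 L.
Isothermal, so P V is constant: T₃ = T₂; P₃ = P₂·(V₂/V₃) = 142.8 torr.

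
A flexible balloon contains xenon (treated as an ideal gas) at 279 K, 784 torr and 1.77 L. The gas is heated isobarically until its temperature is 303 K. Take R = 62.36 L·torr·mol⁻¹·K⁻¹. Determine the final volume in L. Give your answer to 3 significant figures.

V₂ ≈ 1.92 L

Isobaric, so V/T is constant: P₂ = P₁; V₂ = V₁·(T₂/T₁) = 1.922 L.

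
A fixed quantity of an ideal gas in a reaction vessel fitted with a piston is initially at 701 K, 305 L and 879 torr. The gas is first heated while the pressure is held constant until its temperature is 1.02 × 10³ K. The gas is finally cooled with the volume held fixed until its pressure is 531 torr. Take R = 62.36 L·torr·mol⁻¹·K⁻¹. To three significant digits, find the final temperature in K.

Isobaric, so V/T is constant: P₂ = P₁; V₂ = V₁·(T₂/T₁) = 443.8 L.
V constant ⇒ P ∝ T: V₃ = V₂; T₃ = T₂·(P₃/P₂) = 616.2 K.

T₃ ≈ 616 K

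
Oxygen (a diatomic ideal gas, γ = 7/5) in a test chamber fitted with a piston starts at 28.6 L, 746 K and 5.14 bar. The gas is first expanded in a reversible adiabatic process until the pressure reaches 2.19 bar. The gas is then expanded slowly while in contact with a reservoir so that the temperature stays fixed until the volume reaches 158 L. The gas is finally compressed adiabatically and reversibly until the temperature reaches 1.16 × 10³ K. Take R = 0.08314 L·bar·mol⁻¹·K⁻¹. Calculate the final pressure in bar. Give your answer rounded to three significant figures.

Adiabatic (γ = 7/5), T V^(γ−1) and P V^γ constant: T₂ = T₁·(P₂/P₁)^((γ−1)/γ) = 584.6 K; V₂ = V₁·(P₁/P₂)^(1/γ) = 52.60 L.
T constant ⇒ Boyle's law P V = const: T₃ = T₂; P₃ = P₂·(V₂/V₃) = 0.7291 bar.
Reversible adiabatic, γ = 7/5: P₄ = P₃·(T₄/T₃)^(γ/(γ−1)) = 8.023 bar; V₄ = V₃·(T₃/T₄)^(1/(γ−1)) = 28.49 L.

P₄ ≈ 8.02 bar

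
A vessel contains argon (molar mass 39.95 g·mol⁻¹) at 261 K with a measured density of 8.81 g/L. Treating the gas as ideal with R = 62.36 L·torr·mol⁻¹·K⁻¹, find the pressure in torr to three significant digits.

ρ = PM/(RT) ⇒ P = ρRT/M = (8.81 × 62.36 × 261.0) / 39.95

P ≈ 3.59e+03 torr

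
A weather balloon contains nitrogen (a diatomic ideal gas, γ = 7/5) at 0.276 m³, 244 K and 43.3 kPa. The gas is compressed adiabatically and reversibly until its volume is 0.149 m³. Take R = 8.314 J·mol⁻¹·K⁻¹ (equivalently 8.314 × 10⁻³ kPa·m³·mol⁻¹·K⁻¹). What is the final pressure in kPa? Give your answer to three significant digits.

P₂ ≈ 103 kPa

Adiabatic (γ = 7/5), T V^(γ−1) and P V^γ constant: T₂ = T₁·(V₁/V₂)^(γ−1) = 312.2 K; P₂ = P₁·(V₁/V₂)^γ = 102.6 kPa.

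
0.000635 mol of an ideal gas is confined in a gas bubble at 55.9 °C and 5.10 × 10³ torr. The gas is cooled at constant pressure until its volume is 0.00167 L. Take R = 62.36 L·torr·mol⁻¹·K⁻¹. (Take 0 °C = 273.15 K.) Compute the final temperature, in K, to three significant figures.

T₂ ≈ 215 K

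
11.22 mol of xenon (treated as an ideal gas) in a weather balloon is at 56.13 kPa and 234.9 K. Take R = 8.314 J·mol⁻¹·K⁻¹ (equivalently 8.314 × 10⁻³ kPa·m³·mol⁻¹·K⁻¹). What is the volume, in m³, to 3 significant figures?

V ≈ 0.390 m³

PV = nRT ⇒ V = nRT/P = (11.22 × 8.314 × 10⁻³ × 234.9) / 56.13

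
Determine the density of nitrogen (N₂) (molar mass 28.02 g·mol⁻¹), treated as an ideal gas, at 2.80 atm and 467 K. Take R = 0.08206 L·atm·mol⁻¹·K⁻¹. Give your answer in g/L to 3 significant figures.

ρ = PM/(RT) = (2.80 × 28.02) / (0.08206 × 467.0)

ρ ≈ 2.05 g/L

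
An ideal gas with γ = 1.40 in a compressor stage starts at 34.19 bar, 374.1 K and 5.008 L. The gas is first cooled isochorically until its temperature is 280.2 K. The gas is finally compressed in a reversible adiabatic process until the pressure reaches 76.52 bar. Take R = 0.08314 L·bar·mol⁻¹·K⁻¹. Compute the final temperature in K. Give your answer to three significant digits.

T₃ ≈ 383 K

V constant ⇒ P ∝ T: V₂ = V₁; P₂ = P₁·(T₂/T₁) = 25.61 bar.
Reversible adiabatic, γ = 1.40: T₃ = T₂·(P₃/P₂)^((γ−1)/γ) = 383.1 K; V₃ = V₂·(P₂/P₃)^(1/γ) = 2.291 L.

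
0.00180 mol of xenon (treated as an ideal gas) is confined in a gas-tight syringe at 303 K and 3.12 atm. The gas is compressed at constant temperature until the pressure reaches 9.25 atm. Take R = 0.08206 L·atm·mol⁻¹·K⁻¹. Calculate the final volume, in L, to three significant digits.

From PV = nRT: V₁ = nRT₁/P₁ = 0.01434 L.
T constant ⇒ Boyle's law P V = const: T₂ = T₁; V₂ = V₁·(P₁/P₂) = 0.004838 L.

V₂ ≈ 0.00484 L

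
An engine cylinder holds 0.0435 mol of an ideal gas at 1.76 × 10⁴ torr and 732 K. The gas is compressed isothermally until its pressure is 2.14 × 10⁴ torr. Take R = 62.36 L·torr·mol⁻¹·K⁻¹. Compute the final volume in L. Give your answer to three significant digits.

From PV = nRT: V₁ = nRT₁/P₁ = 0.1128 L.
Isothermal, so P V is constant: T₂ = T₁; V₂ = V₁·(P₁/P₂) = 0.09279 L.

V₂ ≈ 0.0928 L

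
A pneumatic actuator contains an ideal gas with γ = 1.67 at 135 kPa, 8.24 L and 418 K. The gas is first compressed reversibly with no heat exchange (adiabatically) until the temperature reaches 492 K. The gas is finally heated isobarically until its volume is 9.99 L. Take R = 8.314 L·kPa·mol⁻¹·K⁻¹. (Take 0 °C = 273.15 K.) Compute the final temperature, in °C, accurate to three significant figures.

T₃ ≈ 488 °C

Adiabatic (γ = 1.67), T V^(γ−1) and P V^γ constant: P₂ = P₁·(T₂/T₁)^(γ/(γ−1)) = 202.7 kPa; V₂ = V₁·(T₁/T₂)^(1/(γ−1)) = 6.461 L.
P constant ⇒ V ∝ T: P₃ = P₂; T₃ = T₂·(V₃/V₂) = 760.8 K.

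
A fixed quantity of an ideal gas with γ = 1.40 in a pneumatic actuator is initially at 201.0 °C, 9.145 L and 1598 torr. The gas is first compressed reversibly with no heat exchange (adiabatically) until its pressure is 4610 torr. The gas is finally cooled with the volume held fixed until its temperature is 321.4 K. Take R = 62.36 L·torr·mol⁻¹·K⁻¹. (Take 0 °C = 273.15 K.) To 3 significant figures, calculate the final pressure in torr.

Convert: T₁ = 474.1 K.
Reversible adiabatic, γ = 1.40: T₂ = T₁·(P₂/P₁)^((γ−1)/γ) = 641.8 K; V₂ = V₁·(P₁/P₂)^(1/γ) = 4.291 L.
Isochoric, so P/T is constant: V₃ = V₂; P₃ = P₂·(T₃/T₂) = 2309 torr.

P₃ ≈ 2.31e+03 torr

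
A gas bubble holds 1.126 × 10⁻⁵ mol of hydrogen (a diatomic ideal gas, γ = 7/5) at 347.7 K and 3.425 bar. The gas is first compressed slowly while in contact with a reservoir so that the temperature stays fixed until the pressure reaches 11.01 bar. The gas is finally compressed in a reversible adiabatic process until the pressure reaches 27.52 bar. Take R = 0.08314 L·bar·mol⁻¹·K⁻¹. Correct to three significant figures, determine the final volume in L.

From PV = nRT: V₁ = nRT₁/P₁ = 9.504e-05 L.
Isothermal, so P V is constant: T₂ = T₁; V₂ = V₁·(P₁/P₂) = 2.956e-05 L.
Adiabatic (γ = 7/5), T V^(γ−1) and P V^γ constant: T₃ = T₂·(P₃/P₂)^((γ−1)/γ) = 451.7 K; V₃ = V₂·(P₂/P₃)^(1/γ) = 1.537e-05 L.

V₃ ≈ 1.54e-05 L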